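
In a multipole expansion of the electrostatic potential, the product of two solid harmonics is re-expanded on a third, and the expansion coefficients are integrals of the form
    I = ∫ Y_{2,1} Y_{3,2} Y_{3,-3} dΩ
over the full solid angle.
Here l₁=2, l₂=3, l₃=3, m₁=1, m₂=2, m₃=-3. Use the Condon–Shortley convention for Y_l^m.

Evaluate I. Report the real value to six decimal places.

Checks pass: Σm=0; 8 even; l₃=3∈[1,5].
(2·2+1)(2·3+1)(2·3+1) = 245
Δ: 2! 2! 4! / 9! → 1/3780
sum: t=0:+1/24 t=1:−1/4 t=2:+1/24 = -1/6
3j²(2 3 3; 0 0 0) = Δ·Π!·Σ² = 4/105  (sign +1)
sum: t=1:−1/48 = -1/48
3j²(2 3 3; 1 2 -3) = Δ·Π!·Σ² = 5/84  (sign -1)
combine: 4πI² = 245·4/105·5/84 = 5/9
take √, sign -1: I = -0.21026104

-0.210261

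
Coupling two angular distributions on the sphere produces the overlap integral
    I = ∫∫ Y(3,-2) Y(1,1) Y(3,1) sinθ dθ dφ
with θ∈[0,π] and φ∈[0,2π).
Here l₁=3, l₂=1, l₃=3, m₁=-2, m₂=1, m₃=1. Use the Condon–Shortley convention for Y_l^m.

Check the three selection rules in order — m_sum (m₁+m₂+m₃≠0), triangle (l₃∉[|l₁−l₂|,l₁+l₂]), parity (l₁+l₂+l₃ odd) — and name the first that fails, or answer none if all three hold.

azimuthal sum: -2 + 1 + 1 = 0  ✓
2 ≤ 3 ≤ 4 (triangle on l)  ✓
L = 3 + 1 + 3 = 7 (odd)  ✗

parity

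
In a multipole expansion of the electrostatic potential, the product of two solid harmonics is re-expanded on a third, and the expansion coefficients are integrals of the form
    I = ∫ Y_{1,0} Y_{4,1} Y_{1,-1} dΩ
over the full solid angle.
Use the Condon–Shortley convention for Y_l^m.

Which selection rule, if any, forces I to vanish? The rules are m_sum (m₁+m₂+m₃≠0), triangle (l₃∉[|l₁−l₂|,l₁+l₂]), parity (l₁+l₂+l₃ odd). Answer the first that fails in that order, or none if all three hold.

m₁+m₂+m₃ = 0 + 1 − 1 = 0  ✓
triangle: |1−4|=3 ≤ l₃=1 ≤ 1+4=5  ✗
parity: l₁+l₂+l₃ = 6 is even

triangle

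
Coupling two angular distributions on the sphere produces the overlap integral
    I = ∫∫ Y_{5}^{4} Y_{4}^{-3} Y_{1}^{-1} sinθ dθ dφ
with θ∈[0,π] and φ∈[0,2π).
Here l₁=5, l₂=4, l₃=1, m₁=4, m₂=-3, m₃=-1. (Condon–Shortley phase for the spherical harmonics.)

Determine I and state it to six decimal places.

0.294638

Rules hold: Σm=0, L=10 even, 1≤1≤9.
N = 11·9·3 = 297
Δ = 8!·2!·0!/11! = 1/495
Racah Σ t=4..4: t=4:+1/576 = 1/576
⇒ 3j(5 4 1; 0 0 0)² = 5/99, sgn -1
Racah Σ t=1..1: t=1:−1/10080 = -1/10080
⇒ 3j(5 4 1; 4 -3 -1)² = 4/55, sgn -1
4πI² = N·(3j₀)²·(3jₘ)² = 12/11
I = +1·√(1.09091/4π) = 0.29463840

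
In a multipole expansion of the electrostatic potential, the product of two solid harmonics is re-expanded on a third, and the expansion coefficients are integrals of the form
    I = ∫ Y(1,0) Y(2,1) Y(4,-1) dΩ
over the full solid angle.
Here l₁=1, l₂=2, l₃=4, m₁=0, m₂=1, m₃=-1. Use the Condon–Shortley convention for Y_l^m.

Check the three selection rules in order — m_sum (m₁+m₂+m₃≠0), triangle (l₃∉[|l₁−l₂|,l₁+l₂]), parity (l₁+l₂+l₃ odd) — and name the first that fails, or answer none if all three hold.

triangle

m₁+m₂+m₃ = 0 + 1 − 1 = 0  ✓
triangle: |1−2|=1 ≤ l₃=4 ≤ 1+2=3  ✗
parity: l₁+l₂+l₃ = 7 is odd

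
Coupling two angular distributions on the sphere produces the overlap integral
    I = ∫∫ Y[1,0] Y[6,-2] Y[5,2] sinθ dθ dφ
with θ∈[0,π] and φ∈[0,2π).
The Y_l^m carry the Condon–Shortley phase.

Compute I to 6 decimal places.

0.231133

m-sum 0 ✓  L=12 even ✓  5≤5≤7 ✓
Π(2lᵢ+1) = 3×13×11 = 429
triangle coeff Δ(1,6,5) = 1/858
Σ_t [1,1]: t=1:−1/14400 = -1/14400
(3j)²=6/143 [(1 6 5; 0 0 0)], sign=+1
Σ_t [1,1]: t=1:−1/30240 = -1/30240
(3j)²=16/429 [(1 6 5; 0 -2 2)], sign=+1
⇒ 4πI² = 96/143
I = (+1)√(96/143/(4π)) = 0.23113338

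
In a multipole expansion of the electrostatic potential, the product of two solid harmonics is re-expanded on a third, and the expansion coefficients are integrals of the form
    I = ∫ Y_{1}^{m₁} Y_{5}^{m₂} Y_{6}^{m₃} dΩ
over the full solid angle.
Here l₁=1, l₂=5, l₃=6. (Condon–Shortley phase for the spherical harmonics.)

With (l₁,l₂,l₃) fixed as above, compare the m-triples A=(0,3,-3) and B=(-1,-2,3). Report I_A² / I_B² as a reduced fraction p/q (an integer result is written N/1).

Same 1,5,6: normalisation and zero-m 3j drop out of the ratio.
A: Δ: 0! 2! 10! / 13! → 1/858; sum: t=0:+1/80640 = 1/80640; 3j²(1 5 6; 0 3 -3) = Δ·Π!·Σ² = 9/286  (sign -1)
B: Δ: 0! 2! 10! / 13! → 1/858; sum: t=0:+1/60480 = 1/60480; 3j²(1 5 6; -1 -2 3) = Δ·Π!·Σ² = 6/143  (sign -1)
I_A²/I_B² = (9/286)/(6/143) = 3/4

3/4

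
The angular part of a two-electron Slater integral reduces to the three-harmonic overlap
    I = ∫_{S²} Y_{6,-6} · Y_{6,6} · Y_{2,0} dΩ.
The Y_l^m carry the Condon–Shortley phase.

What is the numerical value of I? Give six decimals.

Rules hold: Σm=0, L=14 even, 0≤2≤12.
N = 13·13·5 = 845
Δ = 10!·2!·2!/15! = 1/90090
Racah Σ t=4..6: t=4:+1/69120 t=5:−1/14400 t=6:+1/69120 = -7/172800
⇒ 3j(6 6 2; 0 0 0)² = 14/715, sgn -1
Racah Σ t=10..10: t=10:+1/14515200 = 1/14515200
⇒ 3j(6 6 2; -6 6 0)² = 22/455, sgn +1
4πI² = N·(3j₀)²·(3jₘ)² = 4/5
I = -1·√(0.8/4π) = -0.25231325

-0.252313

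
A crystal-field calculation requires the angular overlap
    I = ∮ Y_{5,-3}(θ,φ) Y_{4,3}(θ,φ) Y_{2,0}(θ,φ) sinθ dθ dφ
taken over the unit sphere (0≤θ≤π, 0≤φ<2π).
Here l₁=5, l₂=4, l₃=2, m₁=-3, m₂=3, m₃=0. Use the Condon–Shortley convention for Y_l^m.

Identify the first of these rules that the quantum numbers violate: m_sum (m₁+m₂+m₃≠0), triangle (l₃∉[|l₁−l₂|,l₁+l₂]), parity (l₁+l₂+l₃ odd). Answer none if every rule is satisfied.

Σmᵢ = 0  ✓
l₃∈[|l₁−l₂|,l₁+l₂]=[1,9], have l₃=2  ✓
Σlᵢ = 11 ⇒ odd  ✗

parity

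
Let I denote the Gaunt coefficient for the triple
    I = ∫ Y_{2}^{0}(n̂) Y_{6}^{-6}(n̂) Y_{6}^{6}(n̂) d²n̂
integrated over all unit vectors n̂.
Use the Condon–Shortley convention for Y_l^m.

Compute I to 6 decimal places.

-0.252313

m-sum 0 ✓  L=14 even ✓  4≤6≤8 ✓
Π(2lᵢ+1) = 5×13×13 = 845
triangle coeff Δ(2,6,6) = 1/90090
Σ_t [0,2]: t=0:+1/69120 t=1:−1/14400 t=2:+1/69120 = -7/172800
(3j)²=14/715 [(2 6 6; 0 0 0)], sign=-1
Σ_t [0,0]: t=0:+1/14515200 = 1/14515200
(3j)²=22/455 [(2 6 6; 0 -6 6)], sign=+1
⇒ 4πI² = 4/5
I = (-1)√(4/5/(4π)) = -0.25231325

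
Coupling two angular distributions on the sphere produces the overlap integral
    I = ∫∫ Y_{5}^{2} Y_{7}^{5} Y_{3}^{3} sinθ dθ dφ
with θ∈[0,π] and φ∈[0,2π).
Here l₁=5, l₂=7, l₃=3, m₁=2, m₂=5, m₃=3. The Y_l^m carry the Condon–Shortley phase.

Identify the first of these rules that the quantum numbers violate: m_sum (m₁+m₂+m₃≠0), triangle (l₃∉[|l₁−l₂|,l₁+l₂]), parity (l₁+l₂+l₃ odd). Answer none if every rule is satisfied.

m_sum

Σmᵢ = 10  ✗
l₃∈[|l₁−l₂|,l₁+l₂]=[2,12], have l₃=3
Σlᵢ = 15 ⇒ odd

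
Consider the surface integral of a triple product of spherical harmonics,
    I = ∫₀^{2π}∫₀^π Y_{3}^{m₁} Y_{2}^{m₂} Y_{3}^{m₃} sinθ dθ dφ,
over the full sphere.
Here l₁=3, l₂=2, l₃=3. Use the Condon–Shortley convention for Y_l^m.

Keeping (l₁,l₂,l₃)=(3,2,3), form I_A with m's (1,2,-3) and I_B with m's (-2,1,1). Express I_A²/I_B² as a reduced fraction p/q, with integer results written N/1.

2/3

Same 3,2,3: normalisation and zero-m 3j drop out of the ratio.
A: Δ: 2! 4! 2! / 9! → 1/3780; sum: t=2:+1/96 = 1/96; 3j²(3 2 3; 1 2 -3) = Δ·Π!·Σ² = 1/42  (sign +1)
B: Δ: 2! 4! 2! / 9! → 1/3780; sum: t=1:−1/48 t=2:+1/12 = 1/16; 3j²(3 2 3; -2 1 1) = Δ·Π!·Σ² = 1/28  (sign +1)
I_A²/I_B² = (1/42)/(1/28) = 2/3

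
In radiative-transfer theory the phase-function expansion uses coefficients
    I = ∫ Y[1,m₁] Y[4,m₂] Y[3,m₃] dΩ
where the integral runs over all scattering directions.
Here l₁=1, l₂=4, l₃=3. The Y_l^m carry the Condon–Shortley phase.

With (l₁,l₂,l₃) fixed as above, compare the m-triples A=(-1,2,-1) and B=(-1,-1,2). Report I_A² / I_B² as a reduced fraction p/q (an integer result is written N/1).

5/1

Shared (l₁,l₂,l₃)=(1,4,3): N and (l;000)² cancel in I_A²/I_B².
A: Δ = 2!·0!·6!/9! = 1/252; Racah Σ t=2..2: t=2:+1/96 = 1/96; ⇒ 3j(1 4 3; -1 2 -1)² = 5/84, sgn +1
B: Δ = 2!·0!·6!/9! = 1/252; Racah Σ t=2..2: t=2:+1/240 = 1/240; ⇒ 3j(1 4 3; -1 -1 2)² = 1/84, sgn -1
I_A²/I_B² = (5/84)/(1/84) = 5/1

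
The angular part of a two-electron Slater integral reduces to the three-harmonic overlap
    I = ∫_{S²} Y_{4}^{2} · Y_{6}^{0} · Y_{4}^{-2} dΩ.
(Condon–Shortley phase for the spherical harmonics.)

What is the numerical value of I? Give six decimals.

-0.156478

Rules hold: Σm=0, L=14 even, 2≤4≤10.
N = 9·13·9 = 1053
Δ = 6!·2!·6!/15! = 1/1261260
Racah Σ t=2..4: t=2:+1/4608 t=3:−1/1296 t=4:+1/4608 = -7/20736
⇒ 3j(4 6 4; 0 0 0)² = 20/1287, sgn -1
Racah Σ t=0..2: t=0:+1/1036800 t=1:−1/14400 t=2:+1/4608 = 77/518400
⇒ 3j(4 6 4; 2 0 -2)² = 11/585, sgn +1
4πI² = N·(3j₀)²·(3jₘ)² = 4/13
I = -1·√(0.307692/4π) = -0.15647804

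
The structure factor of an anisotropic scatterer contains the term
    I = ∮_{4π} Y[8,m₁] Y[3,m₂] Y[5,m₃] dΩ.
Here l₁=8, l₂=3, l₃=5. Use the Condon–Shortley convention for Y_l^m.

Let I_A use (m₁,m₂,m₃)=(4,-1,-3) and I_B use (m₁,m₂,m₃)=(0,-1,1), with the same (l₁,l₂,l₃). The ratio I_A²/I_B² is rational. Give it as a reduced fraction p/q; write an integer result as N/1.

297/196

l's match ⇒ only the (l;m) 3-j factors differ between A and B.
A: triangle coeff Δ(8,3,5) = 1/136136; Σ_t [2,2]: t=2:+1/3870720 = 1/3870720; (3j)²=135/6188 [(8 3 5; 4 -1 -3)], sign=+1
B: triangle coeff Δ(8,3,5) = 1/136136; Σ_t [2,2]: t=2:+1/829440 = 1/829440; (3j)²=35/2431 [(8 3 5; 0 -1 1)], sign=+1
I_A²/I_B² = (135/6188)/(35/2431) = 297/196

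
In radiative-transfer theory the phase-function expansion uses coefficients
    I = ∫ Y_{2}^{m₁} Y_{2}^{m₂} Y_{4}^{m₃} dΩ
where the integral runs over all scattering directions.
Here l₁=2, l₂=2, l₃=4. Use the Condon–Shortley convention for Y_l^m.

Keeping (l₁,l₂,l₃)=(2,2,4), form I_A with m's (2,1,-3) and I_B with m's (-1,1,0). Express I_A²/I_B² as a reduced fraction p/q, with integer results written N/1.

35/16

l's match ⇒ only the (l;m) 3-j factors differ between A and B.
A: triangle coeff Δ(2,2,4) = 1/630; Σ_t [0,0]: t=0:+1/144 = 1/144; (3j)²=1/18 [(2 2 4; 2 1 -3)], sign=-1
B: triangle coeff Δ(2,2,4) = 1/630; Σ_t [0,0]: t=0:+1/36 = 1/36; (3j)²=8/315 [(2 2 4; -1 1 0)], sign=+1
I_A²/I_B² = (1/18)/(8/315) = 35/16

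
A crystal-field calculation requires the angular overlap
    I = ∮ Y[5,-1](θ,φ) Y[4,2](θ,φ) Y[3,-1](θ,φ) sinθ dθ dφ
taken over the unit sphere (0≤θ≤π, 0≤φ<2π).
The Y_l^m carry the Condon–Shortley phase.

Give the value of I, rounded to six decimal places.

Checks pass: Σm=0; 12 even; l₃=3∈[1,9].
(2·5+1)(2·4+1)(2·3+1) = 693
Δ: 6! 4! 2! / 13! → 1/180180
sum: t=2:+1/576 t=3:−1/144 t=4:+1/576 = -1/288
3j²(5 4 3; 0 0 0) = Δ·Π!·Σ² = 20/1001  (sign +1)
sum: t=4:+1/384 t=5:−1/720 t=6:+1/34560 = 43/34560
3j²(5 4 3; -1 2 -1) = Δ·Π!·Σ² = 1849/180180  (sign +1)
combine: 4πI² = 693·20/1001·1849/180180 = 1849/13013
take √, sign +1: I = 0.10633465

0.106335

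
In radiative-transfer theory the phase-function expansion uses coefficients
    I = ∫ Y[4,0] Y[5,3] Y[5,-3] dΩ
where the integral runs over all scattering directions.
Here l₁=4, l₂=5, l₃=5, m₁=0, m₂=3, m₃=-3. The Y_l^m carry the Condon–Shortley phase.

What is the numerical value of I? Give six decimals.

0.130198

Checks pass: Σm=0; 14 even; l₃=5∈[1,9].
(2·4+1)(2·5+1)(2·5+1) = 1089
Δ: 4! 4! 6! / 15! → 1/3153150
sum: t=0:+1/69120 t=1:−1/1728 t=2:+1/576 t=3:−1/1728 t=4:+1/69120 = 7/11520
3j²(4 5 5; 0 0 0) = Δ·Π!·Σ² = 2/143  (sign -1)
sum: t=2:+1/11520 t=3:−1/4320 t=4:+1/27648 = -1/9216
3j²(4 5 5; 0 3 -3) = Δ·Π!·Σ² = 2/143  (sign -1)
combine: 4πI² = 1089·2/143·2/143 = 36/169
take √, sign +1: I = 0.13019760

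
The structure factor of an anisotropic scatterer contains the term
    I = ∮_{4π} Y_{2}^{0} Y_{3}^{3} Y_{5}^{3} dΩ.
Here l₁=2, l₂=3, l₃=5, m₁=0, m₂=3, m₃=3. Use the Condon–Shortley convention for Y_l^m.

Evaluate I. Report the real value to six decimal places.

m-sum = 0 + 3 + 3 = 6 ≠ 0 ⇒ I = 0

0.000000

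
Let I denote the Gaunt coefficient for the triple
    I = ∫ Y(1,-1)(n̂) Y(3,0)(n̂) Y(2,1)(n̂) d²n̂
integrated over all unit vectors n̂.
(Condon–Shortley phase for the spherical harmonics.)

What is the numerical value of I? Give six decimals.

Checks pass: Σm=0; 6 even; l₃=2∈[2,4].
(2·1+1)(2·3+1)(2·2+1) = 105
Δ: 2! 0! 4! / 7! → 1/105
sum: t=1:−1/4 = -1/4
3j²(1 3 2; 0 0 0) = Δ·Π!·Σ² = 3/35  (sign -1)
sum: t=2:+1/12 = 1/12
3j²(1 3 2; -1 0 1) = Δ·Π!·Σ² = 1/35  (sign -1)
combine: 4πI² = 105·3/35·1/35 = 9/35
take √, sign +1: I = 0.14304817

0.143048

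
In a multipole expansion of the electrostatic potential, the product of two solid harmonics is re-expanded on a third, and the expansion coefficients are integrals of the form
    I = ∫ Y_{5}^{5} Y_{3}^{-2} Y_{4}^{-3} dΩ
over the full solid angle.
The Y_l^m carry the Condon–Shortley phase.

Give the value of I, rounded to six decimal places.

m-sum 0 ✓  L=12 even ✓  2≤4≤8 ✓
Π(2lᵢ+1) = 11×7×9 = 693
triangle coeff Δ(5,3,4) = 1/180180
Σ_t [1,3]: t=1:−1/576 t=2:+1/144 t=3:−1/576 = 1/288
(3j)²=20/1001 [(5 3 4; 0 0 0)], sign=+1
Σ_t [0,0]: t=0:+1/17280 = 1/17280
(3j)²=35/858 [(5 3 4; 5 -2 -3)], sign=-1
⇒ 4πI² = 1050/1859
I = (-1)√(1050/1859/(4π)) = -0.21200691

-0.212007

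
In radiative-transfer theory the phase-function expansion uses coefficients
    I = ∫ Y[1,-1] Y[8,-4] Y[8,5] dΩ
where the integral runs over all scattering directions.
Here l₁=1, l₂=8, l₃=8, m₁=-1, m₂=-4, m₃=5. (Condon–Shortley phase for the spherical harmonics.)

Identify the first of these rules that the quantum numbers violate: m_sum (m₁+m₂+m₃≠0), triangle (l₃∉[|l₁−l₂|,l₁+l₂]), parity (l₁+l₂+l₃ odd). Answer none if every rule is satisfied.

parity

m₁+m₂+m₃ = -1 − 4 + 5 = 0  ✓
triangle: |1−8|=7 ≤ l₃=8 ≤ 1+8=9  ✓
parity: l₁+l₂+l₃ = 17 is odd  ✗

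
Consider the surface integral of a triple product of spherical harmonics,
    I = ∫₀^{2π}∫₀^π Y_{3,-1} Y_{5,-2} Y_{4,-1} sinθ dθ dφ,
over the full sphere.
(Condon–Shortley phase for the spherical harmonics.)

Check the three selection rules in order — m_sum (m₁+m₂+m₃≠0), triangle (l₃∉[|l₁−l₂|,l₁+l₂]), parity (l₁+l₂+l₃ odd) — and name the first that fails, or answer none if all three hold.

m_sum

azimuthal sum: -1 − 2 − 1 = -4  ✗
2 ≤ 4 ≤ 8 (triangle on l)
L = 3 + 5 + 4 = 12 (even)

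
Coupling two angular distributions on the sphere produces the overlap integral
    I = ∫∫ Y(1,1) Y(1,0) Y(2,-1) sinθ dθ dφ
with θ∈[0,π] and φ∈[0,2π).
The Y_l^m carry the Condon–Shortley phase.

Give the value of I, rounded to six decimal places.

Rules hold: Σm=0, L=4 even, 0≤2≤2.
N = 3·3·5 = 45
Δ = 0!·2!·2!/5! = 1/30
Racah Σ t=0..0: t=0:+1/1 = 1/1
⇒ 3j(1 1 2; 0 0 0)² = 2/15, sgn +1
Racah Σ t=0..0: t=0:+1/2 = 1/2
⇒ 3j(1 1 2; 1 0 -1)² = 1/10, sgn -1
4πI² = N·(3j₀)²·(3jₘ)² = 3/5
I = -1·√(0.6/4π) = -0.21850969

-0.218510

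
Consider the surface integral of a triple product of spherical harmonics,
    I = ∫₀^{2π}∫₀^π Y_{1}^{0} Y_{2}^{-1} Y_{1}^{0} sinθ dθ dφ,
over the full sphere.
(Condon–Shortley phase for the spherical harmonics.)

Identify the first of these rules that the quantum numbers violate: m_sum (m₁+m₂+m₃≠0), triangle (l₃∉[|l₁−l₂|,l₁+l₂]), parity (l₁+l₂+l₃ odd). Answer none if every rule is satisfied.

m_sum

azimuthal sum: 0 − 1 + 0 = -1  ✗
1 ≤ 1 ≤ 3 (triangle on l)
L = 1 + 2 + 1 = 4 (even)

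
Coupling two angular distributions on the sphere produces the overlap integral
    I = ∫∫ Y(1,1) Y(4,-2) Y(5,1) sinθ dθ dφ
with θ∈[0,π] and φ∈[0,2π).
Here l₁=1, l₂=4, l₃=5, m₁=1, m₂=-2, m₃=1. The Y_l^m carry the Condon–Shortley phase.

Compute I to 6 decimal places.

m-sum 0 ✓  L=10 even ✓  3≤5≤5 ✓
Π(2lᵢ+1) = 3×9×11 = 297
triangle coeff Δ(1,4,5) = 1/495
Σ_t [0,0]: t=0:+1/576 = 1/576
(3j)²=5/99 [(1 4 5; 0 0 0)], sign=-1
Σ_t [0,0]: t=0:+1/2880 = 1/2880
(3j)²=2/165 [(1 4 5; 1 -2 1)], sign=+1
⇒ 4πI² = 2/11
I = (-1)√(2/11/(4π)) = -0.12028562

-0.120286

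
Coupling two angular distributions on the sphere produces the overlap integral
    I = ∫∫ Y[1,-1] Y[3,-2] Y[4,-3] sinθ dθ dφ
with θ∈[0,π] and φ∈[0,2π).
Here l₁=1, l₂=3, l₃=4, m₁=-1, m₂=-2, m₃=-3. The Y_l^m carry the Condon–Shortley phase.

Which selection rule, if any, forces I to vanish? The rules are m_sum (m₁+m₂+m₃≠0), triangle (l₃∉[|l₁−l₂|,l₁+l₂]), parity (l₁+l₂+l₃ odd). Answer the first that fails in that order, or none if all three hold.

Σmᵢ = -6  ✗
l₃∈[|l₁−l₂|,l₁+l₂]=[2,4], have l₃=4
Σlᵢ = 8 ⇒ even

m_sum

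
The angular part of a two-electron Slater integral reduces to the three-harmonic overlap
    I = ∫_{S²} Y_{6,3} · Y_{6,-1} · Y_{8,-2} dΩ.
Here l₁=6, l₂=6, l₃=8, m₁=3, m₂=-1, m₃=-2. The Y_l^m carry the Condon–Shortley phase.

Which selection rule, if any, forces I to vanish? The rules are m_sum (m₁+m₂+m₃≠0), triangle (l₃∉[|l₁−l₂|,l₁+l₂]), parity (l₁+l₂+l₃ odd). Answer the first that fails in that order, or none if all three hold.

azimuthal sum: 3 − 1 − 2 = 0  ✓
0 ≤ 8 ≤ 12 (triangle on l)  ✓
L = 6 + 6 + 8 = 20 (even)  ✓

none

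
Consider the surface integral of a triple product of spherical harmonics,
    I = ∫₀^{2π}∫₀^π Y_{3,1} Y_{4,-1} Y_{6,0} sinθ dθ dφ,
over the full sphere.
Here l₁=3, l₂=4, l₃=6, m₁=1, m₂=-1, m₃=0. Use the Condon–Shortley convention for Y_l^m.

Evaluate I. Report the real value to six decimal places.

0.000000

L=13 odd ⇒ parity kills the (l;000) factor ⇒ I = 0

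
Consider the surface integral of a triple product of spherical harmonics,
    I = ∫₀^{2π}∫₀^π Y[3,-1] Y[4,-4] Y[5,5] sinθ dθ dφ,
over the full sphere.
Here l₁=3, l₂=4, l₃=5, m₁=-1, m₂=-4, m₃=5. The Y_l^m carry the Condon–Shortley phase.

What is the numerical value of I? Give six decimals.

m-sum 0 ✓  L=12 even ✓  1≤5≤7 ✓
Π(2lᵢ+1) = 7×9×11 = 693
triangle coeff Δ(3,4,5) = 1/180180
Σ_t [0,2]: t=0:+1/576 t=1:−1/144 t=2:+1/576 = -1/288
(3j)²=20/1001 [(3 4 5; 0 0 0)], sign=+1
Σ_t [0,0]: t=0:+1/34560 = 1/34560
(3j)²=14/429 [(3 4 5; -1 -4 5)], sign=+1
⇒ 4πI² = 840/1859
I = (+1)√(840/1859/(4π)) = 0.18962475

0.189625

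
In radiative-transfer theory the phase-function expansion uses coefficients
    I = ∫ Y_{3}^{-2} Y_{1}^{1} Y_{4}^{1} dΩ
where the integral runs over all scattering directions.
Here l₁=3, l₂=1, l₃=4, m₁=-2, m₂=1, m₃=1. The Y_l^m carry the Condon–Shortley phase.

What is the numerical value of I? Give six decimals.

-0.106622

Checks pass: Σm=0; 8 even; l₃=4∈[2,4].
(2·3+1)(2·1+1)(2·4+1) = 189
Δ: 0! 6! 2! / 9! → 1/252
sum: t=0:+1/36 = 1/36
3j²(3 1 4; 0 0 0) = Δ·Π!·Σ² = 4/63  (sign +1)
sum: t=0:+1/240 = 1/240
3j²(3 1 4; -2 1 1) = Δ·Π!·Σ² = 1/84  (sign -1)
combine: 4πI² = 189·4/63·1/84 = 1/7
take √, sign -1: I = -0.10662181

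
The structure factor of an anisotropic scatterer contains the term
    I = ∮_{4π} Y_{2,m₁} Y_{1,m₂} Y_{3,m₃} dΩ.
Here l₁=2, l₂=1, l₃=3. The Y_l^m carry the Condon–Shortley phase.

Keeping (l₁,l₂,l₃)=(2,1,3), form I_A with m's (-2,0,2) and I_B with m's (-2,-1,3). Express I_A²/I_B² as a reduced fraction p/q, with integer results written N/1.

Shared (l₁,l₂,l₃)=(2,1,3): N and (l;000)² cancel in I_A²/I_B².
A: Δ = 0!·4!·2!/7! = 1/105; Racah Σ t=0..0: t=0:+1/24 = 1/24; ⇒ 3j(2 1 3; -2 0 2)² = 1/21, sgn -1
B: Δ = 0!·4!·2!/7! = 1/105; Racah Σ t=0..0: t=0:+1/48 = 1/48; ⇒ 3j(2 1 3; -2 -1 3)² = 1/7, sgn +1
I_A²/I_B² = (1/21)/(1/7) = 1/3

1/3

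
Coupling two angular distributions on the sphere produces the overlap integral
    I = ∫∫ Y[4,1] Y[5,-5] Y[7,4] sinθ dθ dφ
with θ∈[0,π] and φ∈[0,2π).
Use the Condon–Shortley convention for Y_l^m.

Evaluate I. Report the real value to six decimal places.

m-sum 0 ✓  L=16 even ✓  1≤7≤9 ✓
Π(2lᵢ+1) = 9×11×15 = 1485
triangle coeff Δ(4,5,7) = 1/6126120
Σ_t [0,2]: t=0:+1/69120 t=1:−1/20736 t=2:+1/69120 = -1/51840
(3j)²=280/21879 [(4 5 7; 0 0 0)], sign=+1
Σ_t [0,0]: t=0:+1/2903040 = 1/2903040
(3j)²=75/6188 [(4 5 7; 1 -5 4)], sign=-1
⇒ 4πI² = 11250/48841
I = (-1)√(11250/48841/(4π)) = -0.13538765

-0.135388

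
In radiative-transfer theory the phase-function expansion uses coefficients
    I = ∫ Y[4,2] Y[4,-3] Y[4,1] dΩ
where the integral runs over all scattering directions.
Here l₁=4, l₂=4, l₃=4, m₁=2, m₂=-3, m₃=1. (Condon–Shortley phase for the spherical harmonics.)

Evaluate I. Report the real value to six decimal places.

m-sum 0 ✓  L=12 even ✓  0≤4≤8 ✓
Π(2lᵢ+1) = 9×9×9 = 729
triangle coeff Δ(4,4,4) = 1/450450
Σ_t [0,4]: t=0:+1/13824 t=1:−1/216 t=2:+1/64 t=3:−1/216 t=4:+1/13824 = 5/768
(3j)²=18/1001 [(4 4 4; 0 0 0)], sign=+1
Σ_t [0,1]: t=0:+1/576 t=1:−1/864 = 1/1728
(3j)²=5/1287 [(4 4 4; 2 -3 1)], sign=-1
⇒ 4πI² = 7290/143143
I = (-1)√(7290/143143/(4π)) = -0.06366105

-0.063661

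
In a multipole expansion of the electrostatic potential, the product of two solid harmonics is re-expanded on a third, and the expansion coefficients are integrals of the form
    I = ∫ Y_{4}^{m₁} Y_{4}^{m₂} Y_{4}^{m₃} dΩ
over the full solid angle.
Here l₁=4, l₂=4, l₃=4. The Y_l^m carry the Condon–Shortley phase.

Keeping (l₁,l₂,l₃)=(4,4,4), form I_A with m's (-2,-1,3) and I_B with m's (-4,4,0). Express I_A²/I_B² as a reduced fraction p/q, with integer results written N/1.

5/14

Same 4,4,4: normalisation and zero-m 3j drop out of the ratio.
A: Δ: 4! 4! 4! / 13! → 1/450450; sum: t=2:+1/576 t=3:−1/864 = 1/1728; 3j²(4 4 4; -2 -1 3) = Δ·Π!·Σ² = 5/1287  (sign -1)
B: Δ: 4! 4! 4! / 13! → 1/450450; sum: t=4:+1/13824 = 1/13824; 3j²(4 4 4; -4 4 0) = Δ·Π!·Σ² = 14/1287  (sign +1)
I_A²/I_B² = (5/1287)/(14/1287) = 5/14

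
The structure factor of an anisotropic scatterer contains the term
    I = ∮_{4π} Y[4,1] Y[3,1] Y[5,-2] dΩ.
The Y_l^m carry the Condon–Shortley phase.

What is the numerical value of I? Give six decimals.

Rules hold: Σm=0, L=12 even, 1≤5≤7.
N = 9·7·11 = 693
Δ = 2!·6!·4!/13! = 1/180180
Racah Σ t=0..2: t=0:+1/576 t=1:−1/144 t=2:+1/576 = -1/288
⇒ 3j(4 3 5; 0 0 0)² = 20/1001, sgn +1
Racah Σ t=0..2: t=0:+1/1728 t=1:−1/288 t=2:+1/960 = -1/540
⇒ 3j(4 3 5; 1 1 -2)² = 128/6435, sgn +1
4πI² = N·(3j₀)²·(3jₘ)² = 512/1859
I = +1·√(0.275417/4π) = 0.14804384

0.148044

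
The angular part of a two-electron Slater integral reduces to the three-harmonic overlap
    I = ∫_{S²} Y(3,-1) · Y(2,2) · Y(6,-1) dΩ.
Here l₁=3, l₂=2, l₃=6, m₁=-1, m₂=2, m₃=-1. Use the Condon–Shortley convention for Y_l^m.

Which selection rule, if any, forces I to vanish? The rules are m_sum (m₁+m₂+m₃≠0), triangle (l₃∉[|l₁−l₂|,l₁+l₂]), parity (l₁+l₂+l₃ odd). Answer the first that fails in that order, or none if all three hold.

Σmᵢ = 0  ✓
l₃∈[|l₁−l₂|,l₁+l₂]=[1,5], have l₃=6  ✗
Σlᵢ = 11 ⇒ odd

triangle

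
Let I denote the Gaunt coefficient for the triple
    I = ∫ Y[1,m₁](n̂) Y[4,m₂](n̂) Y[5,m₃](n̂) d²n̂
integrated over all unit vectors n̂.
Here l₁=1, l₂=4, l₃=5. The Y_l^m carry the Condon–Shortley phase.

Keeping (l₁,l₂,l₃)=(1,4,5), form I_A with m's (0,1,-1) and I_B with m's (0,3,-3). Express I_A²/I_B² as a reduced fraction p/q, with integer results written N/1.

3/2

l's match ⇒ only the (l;m) 3-j factors differ between A and B.
A: triangle coeff Δ(1,4,5) = 1/495; Σ_t [0,0]: t=0:+1/720 = 1/720; (3j)²=8/165 [(1 4 5; 0 1 -1)], sign=+1
B: triangle coeff Δ(1,4,5) = 1/495; Σ_t [0,0]: t=0:+1/5040 = 1/5040; (3j)²=16/495 [(1 4 5; 0 3 -3)], sign=+1
I_A²/I_B² = (8/165)/(16/495) = 3/2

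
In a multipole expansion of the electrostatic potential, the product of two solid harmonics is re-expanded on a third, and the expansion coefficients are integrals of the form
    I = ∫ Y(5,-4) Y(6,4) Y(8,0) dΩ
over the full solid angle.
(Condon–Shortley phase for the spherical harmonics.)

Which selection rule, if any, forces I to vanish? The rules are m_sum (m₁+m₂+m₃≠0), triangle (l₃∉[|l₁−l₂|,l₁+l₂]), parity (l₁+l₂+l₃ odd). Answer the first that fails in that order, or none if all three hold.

azimuthal sum: -4 + 4 + 0 = 0  ✓
1 ≤ 8 ≤ 11 (triangle on l)  ✓
L = 5 + 6 + 8 = 19 (odd)  ✗

parity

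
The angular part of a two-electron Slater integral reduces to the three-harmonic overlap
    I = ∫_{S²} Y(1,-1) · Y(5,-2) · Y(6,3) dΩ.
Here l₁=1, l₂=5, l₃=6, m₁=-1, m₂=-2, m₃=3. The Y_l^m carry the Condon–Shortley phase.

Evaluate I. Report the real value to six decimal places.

-0.245154

Rules hold: Σm=0, L=12 even, 4≤6≤6.
N = 3·11·13 = 429
Δ = 0!·2!·10!/13! = 1/858
Racah Σ t=0..0: t=0:+1/14400 = 1/14400
⇒ 3j(1 5 6; 0 0 0)² = 6/143, sgn +1
Racah Σ t=0..0: t=0:+1/60480 = 1/60480
⇒ 3j(1 5 6; -1 -2 3)² = 6/143, sgn -1
4πI² = N·(3j₀)²·(3jₘ)² = 108/143
I = -1·√(0.755245/4π) = -0.24515397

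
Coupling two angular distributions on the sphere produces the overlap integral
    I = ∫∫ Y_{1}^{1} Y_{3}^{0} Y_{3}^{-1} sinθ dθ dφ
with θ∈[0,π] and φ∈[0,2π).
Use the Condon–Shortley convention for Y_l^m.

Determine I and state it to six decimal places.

L=7 odd ⇒ parity kills the (l;000) factor ⇒ I = 0

0.000000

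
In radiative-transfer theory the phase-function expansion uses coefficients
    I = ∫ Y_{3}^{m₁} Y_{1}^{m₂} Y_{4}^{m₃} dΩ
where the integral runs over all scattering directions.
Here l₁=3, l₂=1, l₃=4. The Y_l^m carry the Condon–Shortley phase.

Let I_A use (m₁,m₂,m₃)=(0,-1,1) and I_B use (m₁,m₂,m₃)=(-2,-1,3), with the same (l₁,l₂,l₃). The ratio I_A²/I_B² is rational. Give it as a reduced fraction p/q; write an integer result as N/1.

10/21

Same 3,1,4: normalisation and zero-m 3j drop out of the ratio.
A: Δ: 0! 6! 2! / 9! → 1/252; sum: t=0:+1/72 = 1/72; 3j²(3 1 4; 0 -1 1) = Δ·Π!·Σ² = 5/126  (sign -1)
B: Δ: 0! 6! 2! / 9! → 1/252; sum: t=0:+1/240 = 1/240; 3j²(3 1 4; -2 -1 3) = Δ·Π!·Σ² = 1/12  (sign -1)
I_A²/I_B² = (5/126)/(1/12) = 10/21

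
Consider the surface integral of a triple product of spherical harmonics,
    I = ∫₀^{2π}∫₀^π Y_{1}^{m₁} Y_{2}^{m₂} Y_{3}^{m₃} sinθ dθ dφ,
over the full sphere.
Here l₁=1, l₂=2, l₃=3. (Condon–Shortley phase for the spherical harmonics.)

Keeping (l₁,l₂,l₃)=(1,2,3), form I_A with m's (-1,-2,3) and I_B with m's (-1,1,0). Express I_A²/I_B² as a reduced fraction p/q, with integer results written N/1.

Shared (l₁,l₂,l₃)=(1,2,3): N and (l;000)² cancel in I_A²/I_B².
A: Δ = 0!·2!·4!/7! = 1/105; Racah Σ t=0..0: t=0:+1/48 = 1/48; ⇒ 3j(1 2 3; -1 -2 3)² = 1/7, sgn +1
B: Δ = 0!·2!·4!/7! = 1/105; Racah Σ t=0..0: t=0:+1/12 = 1/12; ⇒ 3j(1 2 3; -1 1 0)² = 1/35, sgn -1
I_A²/I_B² = (1/7)/(1/35) = 5/1

5/1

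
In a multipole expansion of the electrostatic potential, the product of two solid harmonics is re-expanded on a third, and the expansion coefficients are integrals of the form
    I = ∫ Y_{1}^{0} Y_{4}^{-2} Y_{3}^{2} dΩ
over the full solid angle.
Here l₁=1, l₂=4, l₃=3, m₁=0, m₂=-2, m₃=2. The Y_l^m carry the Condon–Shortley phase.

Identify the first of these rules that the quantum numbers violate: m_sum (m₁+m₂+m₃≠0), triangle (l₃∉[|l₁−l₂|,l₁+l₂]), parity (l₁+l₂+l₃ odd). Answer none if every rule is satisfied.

Σmᵢ = 0  ✓
l₃∈[|l₁−l₂|,l₁+l₂]=[3,5], have l₃=3  ✓
Σlᵢ = 8 ⇒ even  ✓

none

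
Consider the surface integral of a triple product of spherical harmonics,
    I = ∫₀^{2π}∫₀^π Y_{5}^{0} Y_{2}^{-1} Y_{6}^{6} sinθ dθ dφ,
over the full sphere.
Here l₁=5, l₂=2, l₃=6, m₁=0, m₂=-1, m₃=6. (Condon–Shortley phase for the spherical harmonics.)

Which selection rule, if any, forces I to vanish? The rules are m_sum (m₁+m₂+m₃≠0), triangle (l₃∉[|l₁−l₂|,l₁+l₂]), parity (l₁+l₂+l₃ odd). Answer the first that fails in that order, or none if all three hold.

m_sum

azimuthal sum: 0 − 1 + 6 = 5  ✗
3 ≤ 6 ≤ 7 (triangle on l)
L = 5 + 2 + 6 = 13 (odd)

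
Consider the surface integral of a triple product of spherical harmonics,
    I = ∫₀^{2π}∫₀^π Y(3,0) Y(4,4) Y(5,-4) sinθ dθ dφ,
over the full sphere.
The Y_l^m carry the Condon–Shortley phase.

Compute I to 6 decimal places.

-0.207724

m-sum 0 ✓  L=12 even ✓  1≤5≤7 ✓
Π(2lᵢ+1) = 7×9×11 = 693
triangle coeff Δ(3,4,5) = 1/180180
Σ_t [0,2]: t=0:+1/576 t=1:−1/144 t=2:+1/576 = -1/288
(3j)²=20/1001 [(3 4 5; 0 0 0)], sign=+1
Σ_t [2,2]: t=2:+1/8640 = 1/8640
(3j)²=28/715 [(3 4 5; 0 4 -4)], sign=-1
⇒ 4πI² = 1008/1859
I = (-1)√(1008/1859/(4π)) = -0.20772350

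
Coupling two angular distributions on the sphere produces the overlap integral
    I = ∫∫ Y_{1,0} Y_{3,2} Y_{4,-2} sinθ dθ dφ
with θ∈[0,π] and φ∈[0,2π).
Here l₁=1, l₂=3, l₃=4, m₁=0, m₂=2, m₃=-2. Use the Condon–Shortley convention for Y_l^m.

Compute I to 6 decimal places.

Rules hold: Σm=0, L=8 even, 2≤4≤4.
N = 3·7·9 = 189
Δ = 0!·2!·6!/9! = 1/252
Racah Σ t=0..0: t=0:+1/36 = 1/36
⇒ 3j(1 3 4; 0 0 0)² = 4/63, sgn +1
Racah Σ t=0..0: t=0:+1/120 = 1/120
⇒ 3j(1 3 4; 0 2 -2)² = 1/21, sgn +1
4πI² = N·(3j₀)²·(3jₘ)² = 4/7
I = +1·√(0.571429/4π) = 0.21324362

0.213244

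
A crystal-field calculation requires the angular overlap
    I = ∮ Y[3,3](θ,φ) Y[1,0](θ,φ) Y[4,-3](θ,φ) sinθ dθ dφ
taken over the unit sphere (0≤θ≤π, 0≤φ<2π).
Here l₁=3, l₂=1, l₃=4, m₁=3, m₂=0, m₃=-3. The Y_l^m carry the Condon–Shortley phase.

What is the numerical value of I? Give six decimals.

Checks pass: Σm=0; 8 even; l₃=4∈[2,4].
(2·3+1)(2·1+1)(2·4+1) = 189
Δ: 0! 6! 2! / 9! → 1/252
sum: t=0:+1/36 = 1/36
3j²(3 1 4; 0 0 0) = Δ·Π!·Σ² = 4/63  (sign +1)
sum: t=0:+1/720 = 1/720
3j²(3 1 4; 3 0 -3) = Δ·Π!·Σ² = 1/36  (sign -1)
combine: 4πI² = 189·4/63·1/36 = 1/3
take √, sign -1: I = -0.16286750

-0.162868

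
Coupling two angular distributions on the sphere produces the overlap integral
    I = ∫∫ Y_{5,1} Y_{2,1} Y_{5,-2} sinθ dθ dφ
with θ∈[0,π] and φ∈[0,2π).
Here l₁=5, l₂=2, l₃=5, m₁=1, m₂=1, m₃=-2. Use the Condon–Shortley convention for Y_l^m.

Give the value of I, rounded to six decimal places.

Rules hold: Σm=0, L=12 even, 3≤5≤7.
N = 11·5·11 = 605
Δ = 2!·8!·2!/13! = 1/38610
Racah Σ t=0..2: t=0:+1/2880 t=1:−1/576 t=2:+1/2880 = -1/960
⇒ 3j(5 2 5; 0 0 0)² = 10/429, sgn +1
Racah Σ t=1..2: t=1:−1/1440 t=2:+1/2880 = -1/2880
⇒ 3j(5 2 5; 1 1 -2)² = 7/715, sgn +1
4πI² = N·(3j₀)²·(3jₘ)² = 70/507
I = +1·√(0.138067/4π) = 0.10481902

0.104819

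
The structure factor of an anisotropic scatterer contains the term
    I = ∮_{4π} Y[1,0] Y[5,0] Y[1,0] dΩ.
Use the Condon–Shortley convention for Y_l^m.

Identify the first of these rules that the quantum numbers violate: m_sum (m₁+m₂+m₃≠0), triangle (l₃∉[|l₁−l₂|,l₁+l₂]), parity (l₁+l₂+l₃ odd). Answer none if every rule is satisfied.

Σmᵢ = 0  ✓
l₃∈[|l₁−l₂|,l₁+l₂]=[4,6], have l₃=1  ✗
Σlᵢ = 7 ⇒ odd

triangle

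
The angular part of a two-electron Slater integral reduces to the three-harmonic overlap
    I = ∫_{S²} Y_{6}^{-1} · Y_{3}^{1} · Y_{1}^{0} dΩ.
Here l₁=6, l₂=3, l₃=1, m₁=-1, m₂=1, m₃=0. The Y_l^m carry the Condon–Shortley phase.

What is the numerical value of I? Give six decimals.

|6−3|≤1≤6+3 violated ⇒ I = 0

0.000000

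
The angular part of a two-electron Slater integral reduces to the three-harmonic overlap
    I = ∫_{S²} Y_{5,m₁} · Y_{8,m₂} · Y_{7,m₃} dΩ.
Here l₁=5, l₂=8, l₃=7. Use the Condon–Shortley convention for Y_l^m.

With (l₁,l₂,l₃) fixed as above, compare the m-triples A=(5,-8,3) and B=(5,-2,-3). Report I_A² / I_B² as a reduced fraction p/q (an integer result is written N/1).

286/1575

Same 5,8,7: normalisation and zero-m 3j drop out of the ratio.
A: Δ: 6! 4! 10! / 21! → 1/814773960; sum: t=0:+1/62705664000 = 1/62705664000; 3j²(5 8 7; 5 -8 3) = Δ·Π!·Σ² = 2/969  (sign +1)
B: Δ: 6! 4! 10! / 21! → 1/814773960; sum: t=0:+1/298598400 = 1/298598400; 3j²(5 8 7; 5 -2 -3) = Δ·Π!·Σ² = 525/46189  (sign +1)
I_A²/I_B² = (2/969)/(525/46189) = 286/1575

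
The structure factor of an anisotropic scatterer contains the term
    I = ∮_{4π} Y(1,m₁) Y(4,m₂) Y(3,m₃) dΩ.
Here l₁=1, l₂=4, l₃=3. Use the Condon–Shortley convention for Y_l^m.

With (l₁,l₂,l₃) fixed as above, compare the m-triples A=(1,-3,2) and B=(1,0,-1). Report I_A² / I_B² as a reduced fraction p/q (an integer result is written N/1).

Same 1,4,3: normalisation and zero-m 3j drop out of the ratio.
A: Δ: 2! 0! 6! / 9! → 1/252; sum: t=0:+1/240 = 1/240; 3j²(1 4 3; 1 -3 2) = Δ·Π!·Σ² = 1/12  (sign -1)
B: Δ: 2! 0! 6! / 9! → 1/252; sum: t=0:+1/96 = 1/96; 3j²(1 4 3; 1 0 -1) = Δ·Π!·Σ² = 1/42  (sign +1)
I_A²/I_B² = (1/12)/(1/42) = 7/2

7/2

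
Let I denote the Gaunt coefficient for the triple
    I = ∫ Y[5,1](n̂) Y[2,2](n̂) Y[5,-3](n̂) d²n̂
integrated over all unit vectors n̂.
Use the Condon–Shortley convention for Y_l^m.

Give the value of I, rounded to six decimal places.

0.171169

Rules hold: Σm=0, L=12 even, 3≤5≤7.
N = 11·5·11 = 605
Δ = 2!·8!·2!/13! = 1/38610
Racah Σ t=0..2: t=0:+1/2880 t=1:−1/576 t=2:+1/2880 = -1/960
⇒ 3j(5 2 5; 0 0 0)² = 10/429, sgn +1
Racah Σ t=2..2: t=2:+1/5760 = 1/5760
⇒ 3j(5 2 5; 1 2 -3)² = 56/2145, sgn +1
4πI² = N·(3j₀)²·(3jₘ)² = 560/1521
I = +1·√(0.368179/4π) = 0.17116875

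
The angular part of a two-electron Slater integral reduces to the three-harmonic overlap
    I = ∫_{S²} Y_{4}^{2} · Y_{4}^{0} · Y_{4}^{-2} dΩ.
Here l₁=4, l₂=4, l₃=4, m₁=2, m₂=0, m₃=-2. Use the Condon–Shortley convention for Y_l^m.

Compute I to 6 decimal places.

-0.083698

m-sum 0 ✓  L=12 even ✓  0≤4≤8 ✓
Π(2lᵢ+1) = 9×9×9 = 729
triangle coeff Δ(4,4,4) = 1/450450
Σ_t [0,4]: t=0:+1/13824 t=1:−1/216 t=2:+1/64 t=3:−1/216 t=4:+1/13824 = 5/768
(3j)²=18/1001 [(4 4 4; 0 0 0)], sign=+1
Σ_t [0,2]: t=0:+1/2304 t=1:−1/216 t=2:+1/384 = -11/6912
(3j)²=11/1638 [(4 4 4; 2 0 -2)], sign=-1
⇒ 4πI² = 729/8281
I = (-1)√(729/8281/(4π)) = -0.08369845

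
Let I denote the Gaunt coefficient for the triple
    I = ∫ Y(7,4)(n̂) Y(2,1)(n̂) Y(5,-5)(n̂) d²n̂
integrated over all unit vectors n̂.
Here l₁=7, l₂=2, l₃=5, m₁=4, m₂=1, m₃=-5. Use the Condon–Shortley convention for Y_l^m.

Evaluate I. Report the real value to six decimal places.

Checks pass: Σm=0; 14 even; l₃=5∈[5,9].
(2·7+1)(2·2+1)(2·5+1) = 825
Δ: 4! 10! 0! / 15! → 1/15015
sum: t=2:+1/57600 = 1/57600
3j²(7 2 5; 0 0 0) = Δ·Π!·Σ² = 21/715  (sign -1)
sum: t=3:−1/21772800 = -1/21772800
3j²(7 2 5; 4 1 -5) = Δ·Π!·Σ² = 1/1365  (sign -1)
combine: 4πI² = 825·21/715·1/1365 = 3/169
take √, sign +1: I = 0.03758481

0.037585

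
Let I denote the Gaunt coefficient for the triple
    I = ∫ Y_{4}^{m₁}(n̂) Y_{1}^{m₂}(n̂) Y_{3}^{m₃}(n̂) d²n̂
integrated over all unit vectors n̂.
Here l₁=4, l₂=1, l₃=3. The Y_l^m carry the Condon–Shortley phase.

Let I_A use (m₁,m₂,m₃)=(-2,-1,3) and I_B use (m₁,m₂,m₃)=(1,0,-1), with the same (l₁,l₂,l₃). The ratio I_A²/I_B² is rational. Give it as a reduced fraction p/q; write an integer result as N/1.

Shared (l₁,l₂,l₃)=(4,1,3): N and (l;000)² cancel in I_A²/I_B².
A: Δ = 2!·6!·0!/9! = 1/252; Racah Σ t=0..0: t=0:+1/1440 = 1/1440; ⇒ 3j(4 1 3; -2 -1 3)² = 1/252, sgn +1
B: Δ = 2!·6!·0!/9! = 1/252; Racah Σ t=1..1: t=1:−1/48 = -1/48; ⇒ 3j(4 1 3; 1 0 -1)² = 5/84, sgn -1
I_A²/I_B² = (1/252)/(5/84) = 1/15

1/15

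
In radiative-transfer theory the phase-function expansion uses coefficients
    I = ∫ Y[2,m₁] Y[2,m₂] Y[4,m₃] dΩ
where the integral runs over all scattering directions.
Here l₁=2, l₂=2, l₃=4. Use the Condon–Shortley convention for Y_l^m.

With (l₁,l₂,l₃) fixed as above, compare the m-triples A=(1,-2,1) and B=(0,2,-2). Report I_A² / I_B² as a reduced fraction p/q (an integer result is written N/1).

l's match ⇒ only the (l;m) 3-j factors differ between A and B.
A: triangle coeff Δ(2,2,4) = 1/630; Σ_t [0,0]: t=0:+1/144 = 1/144; (3j)²=1/126 [(2 2 4; 1 -2 1)], sign=-1
B: triangle coeff Δ(2,2,4) = 1/630; Σ_t [0,0]: t=0:+1/96 = 1/96; (3j)²=1/42 [(2 2 4; 0 2 -2)], sign=+1
I_A²/I_B² = (1/126)/(1/42) = 1/3

1/3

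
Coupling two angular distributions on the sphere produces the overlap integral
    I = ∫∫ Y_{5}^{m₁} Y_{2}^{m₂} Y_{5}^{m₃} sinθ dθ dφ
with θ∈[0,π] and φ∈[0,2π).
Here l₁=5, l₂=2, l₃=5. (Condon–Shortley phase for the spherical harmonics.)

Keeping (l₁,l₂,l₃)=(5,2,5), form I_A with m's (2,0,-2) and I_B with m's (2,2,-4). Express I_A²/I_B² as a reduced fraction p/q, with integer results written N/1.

1/2

Same 5,2,5: normalisation and zero-m 3j drop out of the ratio.
A: Δ: 2! 8! 2! / 13! → 1/38610; sum: t=0:+1/2880 t=1:−1/1440 t=2:+1/20160 = -1/3360; 3j²(5 2 5; 2 0 -2) = Δ·Π!·Σ² = 6/715  (sign +1)
B: Δ: 2! 8! 2! / 13! → 1/38610; sum: t=2:+1/20160 = 1/20160; 3j²(5 2 5; 2 2 -4) = Δ·Π!·Σ² = 12/715  (sign -1)
I_A²/I_B² = (6/715)/(12/715) = 1/2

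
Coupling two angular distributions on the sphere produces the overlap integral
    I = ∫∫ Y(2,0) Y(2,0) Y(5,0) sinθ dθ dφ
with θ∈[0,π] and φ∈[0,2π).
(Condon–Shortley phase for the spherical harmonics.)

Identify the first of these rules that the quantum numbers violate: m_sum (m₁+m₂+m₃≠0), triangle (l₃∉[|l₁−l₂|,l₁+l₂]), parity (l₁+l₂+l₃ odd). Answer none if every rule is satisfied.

Σmᵢ = 0  ✓
l₃∈[|l₁−l₂|,l₁+l₂]=[0,4], have l₃=5  ✗
Σlᵢ = 9 ⇒ odd

triangle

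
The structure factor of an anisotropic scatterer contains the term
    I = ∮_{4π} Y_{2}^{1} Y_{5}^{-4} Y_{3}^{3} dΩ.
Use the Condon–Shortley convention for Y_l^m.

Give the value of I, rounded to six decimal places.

0.219610

Rules hold: Σm=0, L=10 even, 3≤3≤7.
N = 5·11·7 = 385
Δ = 4!·0!·6!/11! = 1/2310
Racah Σ t=2..2: t=2:+1/144 = 1/144
⇒ 3j(2 5 3; 0 0 0)² = 10/231, sgn -1
Racah Σ t=1..1: t=1:−1/4320 = -1/4320
⇒ 3j(2 5 3; 1 -4 3)² = 2/55, sgn -1
4πI² = N·(3j₀)²·(3jₘ)² = 20/33
I = +1·√(0.606061/4π) = 0.21961050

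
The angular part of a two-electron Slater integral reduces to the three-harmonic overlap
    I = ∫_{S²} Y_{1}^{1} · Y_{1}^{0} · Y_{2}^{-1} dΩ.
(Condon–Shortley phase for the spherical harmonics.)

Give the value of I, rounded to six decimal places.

-0.218510

Rules hold: Σm=0, L=4 even, 0≤2≤2.
N = 3·3·5 = 45
Δ = 0!·2!·2!/5! = 1/30
Racah Σ t=0..0: t=0:+1/1 = 1/1
⇒ 3j(1 1 2; 0 0 0)² = 2/15, sgn +1
Racah Σ t=0..0: t=0:+1/2 = 1/2
⇒ 3j(1 1 2; 1 0 -1)² = 1/10, sgn -1
4πI² = N·(3j₀)²·(3jₘ)² = 3/5
I = -1·√(0.6/4π) = -0.21850969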